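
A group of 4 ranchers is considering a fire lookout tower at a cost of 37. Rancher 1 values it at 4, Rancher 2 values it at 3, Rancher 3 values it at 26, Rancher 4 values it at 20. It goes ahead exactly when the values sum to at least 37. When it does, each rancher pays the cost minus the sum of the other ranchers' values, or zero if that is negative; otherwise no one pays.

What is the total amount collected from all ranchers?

Total value 53 ≥ cost 37, so it is built.
Rancher 1: others sum to 49; max(0, 37 - 49) = 0.
Rancher 2: others sum to 50; max(0, 37 - 50) = 0.
Rancher 3: others sum to 27; max(0, 37 - 27) = 10.
Rancher 4: others sum to 33; max(0, 37 - 33) = 4.
Total collected = 0 + 0 + 10 + 4 = 14.

14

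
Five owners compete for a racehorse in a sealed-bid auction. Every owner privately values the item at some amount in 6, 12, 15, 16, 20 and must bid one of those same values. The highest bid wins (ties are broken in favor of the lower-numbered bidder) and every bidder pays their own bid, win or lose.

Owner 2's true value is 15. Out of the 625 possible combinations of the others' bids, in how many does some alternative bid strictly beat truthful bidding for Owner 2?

Others bid (6, 6, 6, 6): truth gives 0; bid 12 gives 3 > 0. Violating.
Others bid (6, 6, 6, 12): truth gives 0; bid 12 gives 3 > 0. Violating.
Others bid (6, 6, 6, 16): truth gives -15; bid 16 gives -1 > -15. Violating.
Others bid (6, 6, 6, 20): truth gives -15; bid 20 gives -5 > -15. Violating.
Others bid (6, 6, 6, 15): truth gives 0; no alternative beats it.
Others bid (6, 6, 12, 15): truth gives 0; no alternative beats it.
(Checking all 625 profiles: 579 have a profitable deviation, 46 do not.)

579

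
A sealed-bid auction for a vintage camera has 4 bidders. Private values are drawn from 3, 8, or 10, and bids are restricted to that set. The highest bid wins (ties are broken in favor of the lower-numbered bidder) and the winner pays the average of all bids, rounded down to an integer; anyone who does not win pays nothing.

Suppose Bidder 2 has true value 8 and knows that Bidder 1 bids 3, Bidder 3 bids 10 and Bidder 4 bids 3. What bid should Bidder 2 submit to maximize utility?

Bid 3: loses, pays 0, utility 0.
Bid 8: loses, pays 0, utility 0.
Bid 10: wins, pays 6, utility 8 - 6 = 2.
The best choice is 10 with utility 2.

10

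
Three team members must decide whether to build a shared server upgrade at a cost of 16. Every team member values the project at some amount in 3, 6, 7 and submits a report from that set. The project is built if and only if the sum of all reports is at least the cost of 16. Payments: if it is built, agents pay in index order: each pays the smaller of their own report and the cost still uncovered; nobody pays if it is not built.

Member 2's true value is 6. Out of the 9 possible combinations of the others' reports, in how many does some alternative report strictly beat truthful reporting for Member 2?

3

Others report (6, 7): truth gives 0; report 3 gives 3 > 0. Violating.
Others report (7, 6): truth gives 0; report 3 gives 3 > 0. Violating.
Others report (7, 7): truth gives 0; report 3 gives 3 > 0. Violating.
Others report (3, 3): truth gives 0; no alternative beats it.
Others report (3, 6): truth gives 0; no alternative beats it.
(Checking all 9 profiles: 3 have a profitable deviation, 6 do not.)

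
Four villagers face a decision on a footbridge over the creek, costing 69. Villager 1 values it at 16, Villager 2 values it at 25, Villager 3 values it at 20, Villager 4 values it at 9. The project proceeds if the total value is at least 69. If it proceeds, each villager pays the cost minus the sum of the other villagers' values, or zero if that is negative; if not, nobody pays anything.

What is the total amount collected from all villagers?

66

Total value 70 ≥ cost 69, so it is built.
Villager 1: others sum to 54; max(0, 69 - 54) = 15.
Villager 2: others sum to 45; max(0, 69 - 45) = 24.
Villager 3: others sum to 50; max(0, 69 - 50) = 19.
Villager 4: others sum to 61; max(0, 69 - 61) = 8.
Total collected = 15 + 24 + 19 + 8 = 66.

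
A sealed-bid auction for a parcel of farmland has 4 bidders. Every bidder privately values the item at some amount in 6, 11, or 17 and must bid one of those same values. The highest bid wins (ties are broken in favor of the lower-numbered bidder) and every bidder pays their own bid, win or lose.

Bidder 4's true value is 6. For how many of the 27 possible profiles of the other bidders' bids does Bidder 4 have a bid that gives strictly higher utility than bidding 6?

1

Others bid (6, 6, 6): truth gives -6; bid 11 gives -5 > -6. Violating.
Others bid (6, 6, 11): truth gives -6; no alternative beats it.
Others bid (6, 6, 17): truth gives -6; no alternative beats it.
(Checking all 27 profiles: 1 has a profitable deviation, 26 do not.)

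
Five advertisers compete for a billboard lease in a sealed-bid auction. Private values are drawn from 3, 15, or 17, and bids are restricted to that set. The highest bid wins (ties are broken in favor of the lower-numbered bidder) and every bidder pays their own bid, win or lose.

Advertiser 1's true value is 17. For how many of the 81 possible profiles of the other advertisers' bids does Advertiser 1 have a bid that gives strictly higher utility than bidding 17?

Others bid (3, 3, 3, 3): truth gives 0; bid 3 gives 14 > 0. Violating.
Others bid (3, 3, 3, 15): truth gives 0; bid 15 gives 2 > 0. Violating.
Others bid (3, 3, 15, 3): truth gives 0; bid 15 gives 2 > 0. Violating.
Others bid (3, 3, 15, 15): truth gives 0; bid 15 gives 2 > 0. Violating.
Others bid (3, 3, 3, 17): truth gives 0; no alternative beats it.
Others bid (3, 3, 15, 17): truth gives 0; no alternative beats it.
(Checking all 81 profiles: 16 have a profitable deviation, 65 do not.)

16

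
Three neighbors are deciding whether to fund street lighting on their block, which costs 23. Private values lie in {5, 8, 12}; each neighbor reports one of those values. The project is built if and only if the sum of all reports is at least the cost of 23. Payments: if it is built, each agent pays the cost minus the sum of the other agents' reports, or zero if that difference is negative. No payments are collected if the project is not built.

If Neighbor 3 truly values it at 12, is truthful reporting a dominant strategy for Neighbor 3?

Yes

Check each profile of the others' reports and compare truth against every alternative report.
Others report (5, 8): truth gives 2, best alternative gives 0.
Others report (8, 5): truth gives 2, best alternative gives 0.
Others report (12, 12): truth gives 12, best alternative gives 12.
Others report (8, 12): truth gives 9, best alternative gives 9.
Others report (12, 8): truth gives 9, best alternative gives 9.
Others report (5, 12): truth gives 6, best alternative gives 6.
(Remaining 3 profiles checked similarly; truth is weakly best in each.)
In every case the truthful report is at least as good as any alternative, so it is a dominant strategy.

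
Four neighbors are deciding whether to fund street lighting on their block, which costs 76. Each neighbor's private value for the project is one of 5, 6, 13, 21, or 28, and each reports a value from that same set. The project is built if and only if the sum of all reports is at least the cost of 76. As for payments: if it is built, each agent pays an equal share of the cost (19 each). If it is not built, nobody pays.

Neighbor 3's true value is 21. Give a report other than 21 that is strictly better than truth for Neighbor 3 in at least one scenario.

Suppose Neighbor 1 reports 5, Neighbor 2 reports 21 and Neighbor 4 reports 28.
Report 21: project not built, utility 0.
Report 28: project built, pays 19, utility 21 - 19 = 2.
So reporting 28 beats truth here (2 > 0).

28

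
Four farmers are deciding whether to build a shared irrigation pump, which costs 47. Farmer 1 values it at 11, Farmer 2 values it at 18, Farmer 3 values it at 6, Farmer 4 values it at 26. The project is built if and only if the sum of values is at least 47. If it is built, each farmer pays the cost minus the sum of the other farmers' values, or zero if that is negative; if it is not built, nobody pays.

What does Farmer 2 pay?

Total value 61 ≥ cost 47, so the project is built.
The other farmers' values sum to 43.
Cost minus that sum is 47 - 43 = 4.

4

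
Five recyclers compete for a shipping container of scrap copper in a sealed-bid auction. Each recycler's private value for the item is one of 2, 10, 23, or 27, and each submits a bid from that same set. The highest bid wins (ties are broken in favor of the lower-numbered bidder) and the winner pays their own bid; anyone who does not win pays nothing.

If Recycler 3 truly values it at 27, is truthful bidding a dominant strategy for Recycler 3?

No

Consider the case where Recycler 1 bids 2, Recycler 2 bids 2, Recycler 4 bids 2 and Recycler 5 bids 2.
Truthful bid 27: wins, pays 27, utility 27 - 27 = 0.
Bid 10 instead: wins, pays 10, utility 27 - 10 = 17.
Since 17 > 0, bidding 10 is strictly better here, so truthful bidding is not dominant.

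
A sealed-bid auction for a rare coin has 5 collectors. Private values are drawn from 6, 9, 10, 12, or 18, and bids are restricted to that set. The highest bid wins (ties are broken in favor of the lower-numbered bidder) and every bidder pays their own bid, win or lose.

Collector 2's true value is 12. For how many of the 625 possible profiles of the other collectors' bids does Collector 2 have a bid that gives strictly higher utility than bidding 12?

487

Others bid (6, 6, 6, 6): truth gives 0; bid 9 gives 3 > 0. Violating.
Others bid (6, 6, 6, 9): truth gives 0; bid 9 gives 3 > 0. Violating.
Others bid (6, 6, 6, 10): truth gives 0; bid 10 gives 2 > 0. Violating.
Others bid (6, 6, 6, 18): truth gives -12; bid 6 gives -6 > -12. Violating.
Others bid (6, 6, 6, 12): truth gives 0; no alternative beats it.
Others bid (6, 6, 9, 12): truth gives 0; no alternative beats it.
(Checking all 625 profiles: 487 have a profitable deviation, 138 do not.)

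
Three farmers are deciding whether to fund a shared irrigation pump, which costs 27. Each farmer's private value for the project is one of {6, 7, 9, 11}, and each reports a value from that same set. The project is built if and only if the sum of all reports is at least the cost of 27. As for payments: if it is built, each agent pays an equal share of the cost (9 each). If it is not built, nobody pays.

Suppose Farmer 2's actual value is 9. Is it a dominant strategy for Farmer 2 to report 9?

Yes

Check each profile of the others' reports and compare truth against every alternative report.
Others report (6, 6): truth gives 0, best alternative gives 0.
Others report (6, 7): truth gives 0, best alternative gives 0.
Others report (6, 9): truth gives 0, best alternative gives 0.
Others report (6, 11): truth gives 0, best alternative gives 0.
Others report (7, 6): truth gives 0, best alternative gives 0.
Others report (7, 7): truth gives 0, best alternative gives 0.
(Remaining 10 profiles checked similarly; truth is weakly best in each.)
In every case the truthful report is at least as good as any alternative, so it is a dominant strategy.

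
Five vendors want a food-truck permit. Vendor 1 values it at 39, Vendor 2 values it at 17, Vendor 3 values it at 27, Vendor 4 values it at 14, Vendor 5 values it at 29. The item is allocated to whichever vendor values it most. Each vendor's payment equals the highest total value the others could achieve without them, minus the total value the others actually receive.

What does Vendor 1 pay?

29

Vendor 1 has the highest value and receives the item.
Without Vendor 1, the item would go to the next-highest value, 29, so the others could achieve 29.
With Vendor 1 present and winning, the others receive nothing, so their total is 0.
Payment = 29 - 0 = 29.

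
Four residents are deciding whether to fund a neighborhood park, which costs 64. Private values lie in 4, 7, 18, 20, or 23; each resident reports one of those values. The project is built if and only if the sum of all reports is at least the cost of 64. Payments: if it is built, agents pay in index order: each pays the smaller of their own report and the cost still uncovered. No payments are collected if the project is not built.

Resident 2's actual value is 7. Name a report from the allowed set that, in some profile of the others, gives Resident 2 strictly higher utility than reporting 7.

4

Suppose Resident 1 reports 18, Resident 3 reports 20 and Resident 4 reports 23.
Report 7: project built, pays 7, utility 7 - 7 = 0.
Report 4: project built, pays 4, utility 7 - 4 = 3.
So reporting 4 beats truth here (3 > 0).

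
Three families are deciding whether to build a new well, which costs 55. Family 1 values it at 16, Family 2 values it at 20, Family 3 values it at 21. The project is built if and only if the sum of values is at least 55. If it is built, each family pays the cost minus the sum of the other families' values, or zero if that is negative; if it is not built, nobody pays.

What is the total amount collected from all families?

Total value 57 ≥ cost 55, so it is built.
Family 1: others sum to 41; max(0, 55 - 41) = 14.
Family 2: others sum to 37; max(0, 55 - 37) = 18.
Family 3: others sum to 36; max(0, 55 - 36) = 19.
Total collected = 14 + 18 + 19 = 51.

51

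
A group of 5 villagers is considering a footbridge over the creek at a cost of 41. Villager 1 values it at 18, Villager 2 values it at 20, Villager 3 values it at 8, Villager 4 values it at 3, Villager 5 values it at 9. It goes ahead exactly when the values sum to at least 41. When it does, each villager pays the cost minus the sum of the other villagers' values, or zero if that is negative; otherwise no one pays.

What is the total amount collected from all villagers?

Total value 58 ≥ cost 41, so it is built.
Villager 1: others sum to 40; max(0, 41 - 40) = 1.
Villager 2: others sum to 38; max(0, 41 - 38) = 3.
Villager 3: others sum to 50; max(0, 41 - 50) = 0.
Villager 4: others sum to 55; max(0, 41 - 55) = 0.
Villager 5: others sum to 49; max(0, 41 - 49) = 0.
Total collected = 1 + 3 + 0 + 0 + 0 = 4.

4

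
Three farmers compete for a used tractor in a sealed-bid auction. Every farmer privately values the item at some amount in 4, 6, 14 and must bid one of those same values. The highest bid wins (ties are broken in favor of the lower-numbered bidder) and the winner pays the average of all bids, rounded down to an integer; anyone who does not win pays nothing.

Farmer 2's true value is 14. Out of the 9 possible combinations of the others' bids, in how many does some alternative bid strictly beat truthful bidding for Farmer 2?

Others bid (4, 4): truth gives 7; bid 6 gives 10 > 7. Violating.
Others bid (4, 6): truth gives 6; bid 6 gives 9 > 6. Violating.
Others bid (4, 14): truth gives 4; no alternative beats it.
Others bid (6, 4): truth gives 6; no alternative beats it.
(Checking all 9 profiles: 2 have a profitable deviation, 7 do not.)

2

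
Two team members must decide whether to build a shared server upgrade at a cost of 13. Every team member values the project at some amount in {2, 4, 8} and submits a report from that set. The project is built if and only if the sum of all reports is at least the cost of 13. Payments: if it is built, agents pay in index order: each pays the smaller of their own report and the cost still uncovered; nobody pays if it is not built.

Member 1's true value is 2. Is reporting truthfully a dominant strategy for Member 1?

Check each profile of the others' reports and compare truth against every alternative report.
Others report (2): truth gives 0, best alternative gives 0.
Others report (4): truth gives 0, best alternative gives 0.
Others report (8): truth gives 0, best alternative gives 0.
In every case the truthful report is at least as good as any alternative, so it is a dominant strategy.

Yes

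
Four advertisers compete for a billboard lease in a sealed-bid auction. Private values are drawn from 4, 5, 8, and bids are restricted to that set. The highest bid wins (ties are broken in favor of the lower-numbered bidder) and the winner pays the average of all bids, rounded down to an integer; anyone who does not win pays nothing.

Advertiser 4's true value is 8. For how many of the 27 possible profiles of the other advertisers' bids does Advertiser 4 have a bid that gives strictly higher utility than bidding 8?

Others bid (4, 4, 4): truth gives 3; bid 5 gives 4 > 3. Violating.
Others bid (4, 4, 5): truth gives 3; no alternative beats it.
Others bid (4, 4, 8): truth gives 0; no alternative beats it.
(Checking all 27 profiles: 1 has a profitable deviation, 26 do not.)

1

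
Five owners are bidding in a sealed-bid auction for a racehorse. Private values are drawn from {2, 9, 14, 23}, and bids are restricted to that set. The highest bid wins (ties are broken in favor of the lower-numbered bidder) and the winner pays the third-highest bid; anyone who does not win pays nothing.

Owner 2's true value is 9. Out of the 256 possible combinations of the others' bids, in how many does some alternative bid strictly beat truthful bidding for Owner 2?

Others bid (2, 2, 2, 14): truth gives 0; bid 14 gives 7 > 0. Violating.
Others bid (2, 2, 2, 23): truth gives 0; bid 23 gives 7 > 0. Violating.
Others bid (2, 2, 14, 2): truth gives 0; bid 14 gives 7 > 0. Violating.
Others bid (2, 2, 23, 2): truth gives 0; bid 23 gives 7 > 0. Violating.
Others bid (2, 2, 2, 2): truth gives 7; no alternative beats it.
Others bid (2, 2, 2, 9): truth gives 7; no alternative beats it.
(Checking all 256 profiles: 8 have a profitable deviation, 248 do not.)

8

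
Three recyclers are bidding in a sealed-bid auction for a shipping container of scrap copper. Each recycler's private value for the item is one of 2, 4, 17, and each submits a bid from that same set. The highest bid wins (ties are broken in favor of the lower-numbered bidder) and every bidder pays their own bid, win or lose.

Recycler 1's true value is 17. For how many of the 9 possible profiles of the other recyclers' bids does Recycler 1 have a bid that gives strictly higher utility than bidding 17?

Others bid (2, 2): truth gives 0; bid 2 gives 15 > 0. Violating.
Others bid (2, 4): truth gives 0; bid 4 gives 13 > 0. Violating.
Others bid (4, 2): truth gives 0; bid 4 gives 13 > 0. Violating.
Others bid (4, 4): truth gives 0; bid 4 gives 13 > 0. Violating.
Others bid (2, 17): truth gives 0; no alternative beats it.
Others bid (4, 17): truth gives 0; no alternative beats it.
(Checking all 9 profiles: 4 have a profitable deviation, 5 do not.)

4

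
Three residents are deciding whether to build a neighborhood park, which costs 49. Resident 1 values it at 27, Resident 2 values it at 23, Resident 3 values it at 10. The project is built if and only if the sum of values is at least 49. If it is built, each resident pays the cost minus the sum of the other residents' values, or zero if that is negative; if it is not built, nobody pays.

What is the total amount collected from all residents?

Total value 60 ≥ cost 49, so it is built.
Resident 1: others sum to 33; max(0, 49 - 33) = 16.
Resident 2: others sum to 37; max(0, 49 - 37) = 12.
Resident 3: others sum to 50; max(0, 49 - 50) = 0.
Total collected = 16 + 12 + 0 = 28.

28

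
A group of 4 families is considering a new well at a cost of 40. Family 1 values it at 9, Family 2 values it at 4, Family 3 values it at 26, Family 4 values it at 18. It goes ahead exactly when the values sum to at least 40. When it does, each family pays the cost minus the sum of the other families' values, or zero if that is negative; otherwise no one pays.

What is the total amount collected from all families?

Total value 57 ≥ cost 40, so it is built.
Family 1: others sum to 48; max(0, 40 - 48) = 0.
Family 2: others sum to 53; max(0, 40 - 53) = 0.
Family 3: others sum to 31; max(0, 40 - 31) = 9.
Family 4: others sum to 39; max(0, 40 - 39) = 1.
Total collected = 0 + 0 + 9 + 1 = 10.

10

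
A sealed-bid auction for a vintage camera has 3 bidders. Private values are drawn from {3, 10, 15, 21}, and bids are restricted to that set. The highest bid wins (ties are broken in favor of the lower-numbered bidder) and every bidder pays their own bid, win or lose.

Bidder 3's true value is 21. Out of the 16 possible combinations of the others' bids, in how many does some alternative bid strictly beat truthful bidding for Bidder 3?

Others bid (3, 3): truth gives 0; bid 10 gives 11 > 0. Violating.
Others bid (3, 10): truth gives 0; bid 15 gives 6 > 0. Violating.
Others bid (3, 21): truth gives -21; bid 3 gives -3 > -21. Violating.
Others bid (10, 3): truth gives 0; bid 15 gives 6 > 0. Violating.
Others bid (3, 15): truth gives 0; no alternative beats it.
Others bid (10, 15): truth gives 0; no alternative beats it.
(Checking all 16 profiles: 11 have a profitable deviation, 5 do not.)

11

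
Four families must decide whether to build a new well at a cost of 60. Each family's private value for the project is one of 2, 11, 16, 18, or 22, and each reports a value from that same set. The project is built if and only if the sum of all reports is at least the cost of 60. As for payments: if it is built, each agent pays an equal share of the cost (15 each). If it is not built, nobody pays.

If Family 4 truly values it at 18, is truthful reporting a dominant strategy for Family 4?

Consider the case where Family 1 reports 2, Family 2 reports 16 and Family 3 reports 22.
Truthful report 18: project not built, utility 0.
Report 22 instead: project built, pays 15, utility 18 - 15 = 3.
Since 3 > 0, reporting 22 is strictly better here, so truthful reporting is not dominant.

No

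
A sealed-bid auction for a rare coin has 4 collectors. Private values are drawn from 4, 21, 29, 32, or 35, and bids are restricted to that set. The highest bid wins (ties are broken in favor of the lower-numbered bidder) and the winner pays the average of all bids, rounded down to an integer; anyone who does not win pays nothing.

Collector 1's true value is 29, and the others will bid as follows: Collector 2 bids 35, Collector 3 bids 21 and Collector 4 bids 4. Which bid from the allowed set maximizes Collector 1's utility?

Bid 4: loses, pays 0, utility 0.
Bid 21: loses, pays 0, utility 0.
Bid 29: loses, pays 0, utility 0.
Bid 32: loses, pays 0, utility 0.
Bid 35: wins, pays 23, utility 29 - 23 = 6.
The best choice is 35 with utility 6.

35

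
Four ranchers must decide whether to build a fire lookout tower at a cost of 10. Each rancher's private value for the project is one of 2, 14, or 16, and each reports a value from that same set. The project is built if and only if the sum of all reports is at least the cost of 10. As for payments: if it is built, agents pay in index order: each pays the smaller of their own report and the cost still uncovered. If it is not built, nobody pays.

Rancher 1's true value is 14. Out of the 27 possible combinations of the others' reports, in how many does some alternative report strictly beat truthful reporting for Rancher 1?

Others report (2, 2, 14): truth gives 4; report 2 gives 12 > 4. Violating.
Others report (2, 2, 16): truth gives 4; report 2 gives 12 > 4. Violating.
Others report (2, 14, 2): truth gives 4; report 2 gives 12 > 4. Violating.
Others report (2, 14, 14): truth gives 4; report 2 gives 12 > 4. Violating.
Others report (2, 2, 2): truth gives 4; no alternative beats it.
(Checking all 27 profiles: 26 have a profitable deviation, 1 does not.)

26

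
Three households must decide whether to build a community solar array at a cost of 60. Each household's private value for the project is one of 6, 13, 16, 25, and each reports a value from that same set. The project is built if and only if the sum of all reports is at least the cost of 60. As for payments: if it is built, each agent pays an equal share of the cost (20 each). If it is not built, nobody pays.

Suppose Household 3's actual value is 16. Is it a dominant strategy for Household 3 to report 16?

Consider the case where Household 1 reports 25 and Household 2 reports 25.
Truthful report 16: project built, pays 20, utility 16 - 20 = -4.
Report 6 instead: project not built, utility 0.
Since 0 > -4, reporting 6 is strictly better here, so truthful reporting is not dominant.

No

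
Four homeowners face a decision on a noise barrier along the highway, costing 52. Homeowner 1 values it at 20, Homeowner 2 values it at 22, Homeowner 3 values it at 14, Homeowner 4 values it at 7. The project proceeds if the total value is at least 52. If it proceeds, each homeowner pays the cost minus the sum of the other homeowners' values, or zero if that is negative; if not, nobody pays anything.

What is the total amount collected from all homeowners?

23

Total value 63 ≥ cost 52, so it is built.
Homeowner 1: others sum to 43; max(0, 52 - 43) = 9.
Homeowner 2: others sum to 41; max(0, 52 - 41) = 11.
Homeowner 3: others sum to 49; max(0, 52 - 49) = 3.
Homeowner 4: others sum to 56; max(0, 52 - 56) = 0.
Total collected = 9 + 11 + 3 + 0 = 23.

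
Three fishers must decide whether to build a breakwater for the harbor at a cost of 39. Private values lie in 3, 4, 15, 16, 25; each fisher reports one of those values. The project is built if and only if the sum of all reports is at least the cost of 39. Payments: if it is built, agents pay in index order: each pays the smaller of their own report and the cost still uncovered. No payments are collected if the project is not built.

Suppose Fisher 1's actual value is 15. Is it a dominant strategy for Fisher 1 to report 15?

Consider the case where Fisher 2 reports 15 and Fisher 3 reports 25.
Truthful report 15: project built, pays 15, utility 15 - 15 = 0.
Report 3 instead: project built, pays 3, utility 15 - 3 = 12.
Since 12 > 0, reporting 3 is strictly better here, so truthful reporting is not dominant.

No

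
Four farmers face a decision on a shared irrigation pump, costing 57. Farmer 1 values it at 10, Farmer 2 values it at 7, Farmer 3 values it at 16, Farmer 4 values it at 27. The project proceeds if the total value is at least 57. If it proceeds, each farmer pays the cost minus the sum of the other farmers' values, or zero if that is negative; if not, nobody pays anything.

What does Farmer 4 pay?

24

Total value 60 ≥ cost 57, so the project is built.
The other farmers' values sum to 33.
Cost minus that sum is 57 - 33 = 24.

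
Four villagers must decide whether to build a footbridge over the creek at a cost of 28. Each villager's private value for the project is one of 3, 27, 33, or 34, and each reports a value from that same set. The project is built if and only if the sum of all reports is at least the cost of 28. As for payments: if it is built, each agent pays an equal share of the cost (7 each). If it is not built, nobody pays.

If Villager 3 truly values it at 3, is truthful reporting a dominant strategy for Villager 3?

Yes

Check each profile of the others' reports and compare truth against every alternative report.
Others report (3, 3, 3): truth gives 0, best alternative gives -4.
Others report (3, 3, 27): truth gives -4, best alternative gives -4.
Others report (3, 3, 33): truth gives -4, best alternative gives -4.
Others report (3, 3, 34): truth gives -4, best alternative gives -4.
Others report (3, 27, 3): truth gives -4, best alternative gives -4.
Others report (3, 27, 27): truth gives -4, best alternative gives -4.
(Remaining 58 profiles checked similarly; truth is weakly best in each.)
In every case the truthful report is at least as good as any alternative, so it is a dominant strategy.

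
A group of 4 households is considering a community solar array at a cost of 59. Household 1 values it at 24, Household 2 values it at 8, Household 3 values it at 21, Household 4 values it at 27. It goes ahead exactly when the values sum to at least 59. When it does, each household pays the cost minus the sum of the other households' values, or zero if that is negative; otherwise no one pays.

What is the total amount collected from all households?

Total value 80 ≥ cost 59, so it is built.
Household 1: others sum to 56; max(0, 59 - 56) = 3.
Household 2: others sum to 72; max(0, 59 - 72) = 0.
Household 3: others sum to 59; max(0, 59 - 59) = 0.
Household 4: others sum to 53; max(0, 59 - 53) = 6.
Total collected = 3 + 0 + 0 + 6 = 9.

9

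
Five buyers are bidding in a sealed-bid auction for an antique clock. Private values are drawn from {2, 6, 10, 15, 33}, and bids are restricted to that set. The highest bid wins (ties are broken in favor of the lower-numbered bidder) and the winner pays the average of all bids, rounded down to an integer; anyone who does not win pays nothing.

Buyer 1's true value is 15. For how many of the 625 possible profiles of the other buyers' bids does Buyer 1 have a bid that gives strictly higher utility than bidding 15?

Others bid (2, 2, 2, 2): truth gives 11; bid 2 gives 13 > 11. Violating.
Others bid (2, 2, 2, 6): truth gives 10; bid 6 gives 12 > 10. Violating.
Others bid (2, 2, 2, 10): truth gives 9; bid 10 gives 10 > 9. Violating.
Others bid (2, 2, 2, 33): truth gives 0; bid 33 gives 1 > 0. Violating.
Others bid (2, 2, 2, 15): truth gives 8; no alternative beats it.
Others bid (2, 2, 6, 15): truth gives 7; no alternative beats it.
(Checking all 625 profiles: 85 have a profitable deviation, 540 do not.)

85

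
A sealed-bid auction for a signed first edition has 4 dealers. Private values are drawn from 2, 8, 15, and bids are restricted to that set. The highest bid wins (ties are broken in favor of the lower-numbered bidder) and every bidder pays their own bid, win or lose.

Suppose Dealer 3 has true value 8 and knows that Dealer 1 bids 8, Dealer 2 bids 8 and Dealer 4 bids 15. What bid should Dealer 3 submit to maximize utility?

2

Bid 2: loses but pays 2, utility -2.
Bid 8: loses but pays 8, utility -8.
Bid 15: wins, pays 15, utility 8 - 15 = -7.
The best choice is 2 with utility -2.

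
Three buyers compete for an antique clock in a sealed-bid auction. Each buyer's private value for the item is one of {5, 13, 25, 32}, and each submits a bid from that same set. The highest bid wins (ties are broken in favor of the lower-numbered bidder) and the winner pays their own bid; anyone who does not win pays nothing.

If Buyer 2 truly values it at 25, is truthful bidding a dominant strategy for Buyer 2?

No

Consider the case where Buyer 1 bids 5 and Buyer 3 bids 5.
Truthful bid 25: wins, pays 25, utility 25 - 25 = 0.
Bid 13 instead: wins, pays 13, utility 25 - 13 = 12.
Since 12 > 0, bidding 13 is strictly better here, so truthful bidding is not dominant.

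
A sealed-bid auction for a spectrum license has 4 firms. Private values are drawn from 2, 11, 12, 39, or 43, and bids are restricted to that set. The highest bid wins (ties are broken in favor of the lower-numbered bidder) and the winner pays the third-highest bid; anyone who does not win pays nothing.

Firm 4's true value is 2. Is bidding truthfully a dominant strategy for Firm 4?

Yes

Check each profile of the others' bids and compare truth against every alternative bid.
Others bid (2, 2, 2): truth gives 0, best alternative gives 0.
Others bid (2, 2, 11): truth gives 0, best alternative gives 0.
Others bid (2, 2, 12): truth gives 0, best alternative gives 0.
Others bid (2, 2, 39): truth gives 0, best alternative gives 0.
Others bid (2, 2, 43): truth gives 0, best alternative gives 0.
Others bid (2, 11, 2): truth gives 0, best alternative gives 0.
(Remaining 119 profiles checked similarly; truth is weakly best in each.)
In every case the truthful bid is at least as good as any alternative, so it is a dominant strategy.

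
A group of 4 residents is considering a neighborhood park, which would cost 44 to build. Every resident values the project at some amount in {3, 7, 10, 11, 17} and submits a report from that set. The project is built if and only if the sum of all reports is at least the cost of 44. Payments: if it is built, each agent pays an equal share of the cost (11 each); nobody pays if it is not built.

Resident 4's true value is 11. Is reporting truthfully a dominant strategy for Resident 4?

Yes

Check each profile of the others' reports and compare truth against every alternative report.
Others report (3, 3, 3): truth gives 0, best alternative gives 0.
Others report (3, 3, 7): truth gives 0, best alternative gives 0.
Others report (3, 3, 10): truth gives 0, best alternative gives 0.
Others report (3, 3, 11): truth gives 0, best alternative gives 0.
Others report (3, 3, 17): truth gives 0, best alternative gives 0.
Others report (3, 7, 3): truth gives 0, best alternative gives 0.
(Remaining 119 profiles checked similarly; truth is weakly best in each.)
In every case the truthful report is at least as good as any alternative, so it is a dominant strategy.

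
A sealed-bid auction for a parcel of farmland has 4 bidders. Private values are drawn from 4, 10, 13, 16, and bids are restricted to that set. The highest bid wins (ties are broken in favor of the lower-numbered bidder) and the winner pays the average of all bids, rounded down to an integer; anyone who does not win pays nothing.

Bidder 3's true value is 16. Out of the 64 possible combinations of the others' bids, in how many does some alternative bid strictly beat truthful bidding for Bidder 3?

10

Others bid (4, 4, 4): truth gives 9; bid 10 gives 11 > 9. Violating.
Others bid (4, 4, 10): truth gives 8; bid 10 gives 9 > 8. Violating.
Others bid (4, 4, 13): truth gives 7; bid 13 gives 8 > 7. Violating.
Others bid (4, 10, 4): truth gives 8; bid 13 gives 9 > 8. Violating.
Others bid (4, 4, 16): truth gives 6; no alternative beats it.
Others bid (4, 10, 13): truth gives 6; no alternative beats it.
(Checking all 64 profiles: 10 have a profitable deviation, 54 do not.)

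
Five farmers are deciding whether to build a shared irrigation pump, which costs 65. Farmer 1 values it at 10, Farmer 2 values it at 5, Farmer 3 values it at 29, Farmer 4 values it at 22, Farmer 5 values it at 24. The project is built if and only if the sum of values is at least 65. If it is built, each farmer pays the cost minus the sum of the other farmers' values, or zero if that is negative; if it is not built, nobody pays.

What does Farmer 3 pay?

Total value 90 ≥ cost 65, so the project is built.
The other farmers' values sum to 61.
Cost minus that sum is 65 - 61 = 4.

4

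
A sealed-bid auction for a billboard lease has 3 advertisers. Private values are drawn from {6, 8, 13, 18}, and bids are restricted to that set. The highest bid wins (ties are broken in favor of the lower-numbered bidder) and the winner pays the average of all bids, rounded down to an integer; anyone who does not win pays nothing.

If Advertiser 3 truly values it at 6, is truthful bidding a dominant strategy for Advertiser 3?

Check each profile of the others' bids and compare truth against every alternative bid.
Others bid (6, 6): truth gives 0, best alternative gives 0.
Others bid (6, 8): truth gives 0, best alternative gives 0.
Others bid (6, 13): truth gives 0, best alternative gives 0.
Others bid (6, 18): truth gives 0, best alternative gives 0.
Others bid (8, 6): truth gives 0, best alternative gives 0.
Others bid (8, 8): truth gives 0, best alternative gives 0.
(Remaining 10 profiles checked similarly; truth is weakly best in each.)
In every case the truthful bid is at least as good as any alternative, so it is a dominant strategy.

Yes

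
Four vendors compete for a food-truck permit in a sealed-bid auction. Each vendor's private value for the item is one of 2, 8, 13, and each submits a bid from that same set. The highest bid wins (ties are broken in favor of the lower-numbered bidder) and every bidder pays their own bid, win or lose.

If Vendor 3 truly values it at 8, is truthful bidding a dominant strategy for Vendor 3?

No

Consider the case where Vendor 1 bids 2, Vendor 2 bids 2 and Vendor 4 bids 13.
Truthful bid 8: loses but pays 8, utility -8.
Bid 2 instead: loses but pays 2, utility -2.
Since -2 > -8, bidding 2 is strictly better here, so truthful bidding is not dominant.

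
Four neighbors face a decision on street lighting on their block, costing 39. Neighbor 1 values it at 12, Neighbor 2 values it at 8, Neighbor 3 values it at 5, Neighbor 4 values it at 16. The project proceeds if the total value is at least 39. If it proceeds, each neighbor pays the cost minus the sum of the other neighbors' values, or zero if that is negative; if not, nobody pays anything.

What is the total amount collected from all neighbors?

Total value 41 ≥ cost 39, so it is built.
Neighbor 1: others sum to 29; max(0, 39 - 29) = 10.
Neighbor 2: others sum to 33; max(0, 39 - 33) = 6.
Neighbor 3: others sum to 36; max(0, 39 - 36) = 3.
Neighbor 4: others sum to 25; max(0, 39 - 25) = 14.
Total collected = 10 + 6 + 3 + 14 = 33.

33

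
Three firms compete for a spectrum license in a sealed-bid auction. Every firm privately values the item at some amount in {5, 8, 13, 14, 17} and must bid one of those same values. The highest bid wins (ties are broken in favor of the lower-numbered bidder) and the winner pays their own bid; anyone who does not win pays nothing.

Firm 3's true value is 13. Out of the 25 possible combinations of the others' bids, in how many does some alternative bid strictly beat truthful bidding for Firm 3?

1

Others bid (5, 5): truth gives 0; bid 8 gives 5 > 0. Violating.
Others bid (5, 8): truth gives 0; no alternative beats it.
Others bid (5, 13): truth gives 0; no alternative beats it.
(Checking all 25 profiles: 1 has a profitable deviation, 24 do not.)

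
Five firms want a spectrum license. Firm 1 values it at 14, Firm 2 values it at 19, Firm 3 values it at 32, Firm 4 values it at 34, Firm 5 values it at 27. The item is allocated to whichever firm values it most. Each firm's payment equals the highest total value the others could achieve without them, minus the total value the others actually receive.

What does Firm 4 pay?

Firm 4 has the highest value and receives the item.
Without Firm 4, the item would go to the next-highest value, 32, so the others could achieve 32.
With Firm 4 present and winning, the others receive nothing, so their total is 0.
Payment = 32 - 0 = 32.

32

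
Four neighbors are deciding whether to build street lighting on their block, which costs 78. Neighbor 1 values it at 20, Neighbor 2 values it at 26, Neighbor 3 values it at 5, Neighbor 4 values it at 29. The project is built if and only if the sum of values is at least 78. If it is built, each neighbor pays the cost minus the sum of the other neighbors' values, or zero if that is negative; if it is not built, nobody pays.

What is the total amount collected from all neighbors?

72

Total value 80 ≥ cost 78, so it is built.
Neighbor 1: others sum to 60; max(0, 78 - 60) = 18.
Neighbor 2: others sum to 54; max(0, 78 - 54) = 24.
Neighbor 3: others sum to 75; max(0, 78 - 75) = 3.
Neighbor 4: others sum to 51; max(0, 78 - 51) = 27.
Total collected = 18 + 24 + 3 + 27 = 72.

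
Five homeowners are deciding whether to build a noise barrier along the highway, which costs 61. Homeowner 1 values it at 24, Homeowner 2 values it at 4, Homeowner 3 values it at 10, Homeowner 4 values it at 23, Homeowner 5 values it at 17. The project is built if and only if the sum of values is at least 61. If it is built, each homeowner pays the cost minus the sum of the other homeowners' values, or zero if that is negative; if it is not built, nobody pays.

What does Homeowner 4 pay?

6

Total value 78 ≥ cost 61, so the project is built.
The other homeowners' values sum to 55.
Cost minus that sum is 61 - 55 = 6.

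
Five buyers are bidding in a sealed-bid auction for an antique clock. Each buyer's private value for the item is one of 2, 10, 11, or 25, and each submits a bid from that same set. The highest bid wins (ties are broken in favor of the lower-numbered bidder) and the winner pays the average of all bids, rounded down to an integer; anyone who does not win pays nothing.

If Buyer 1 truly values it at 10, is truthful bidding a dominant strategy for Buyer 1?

No

Consider the case where Buyer 2 bids 2, Buyer 3 bids 2, Buyer 4 bids 2 and Buyer 5 bids 2.
Truthful bid 10: wins, pays 3, utility 10 - 3 = 7.
Bid 2 instead: wins, pays 2, utility 10 - 2 = 8.
Since 8 > 7, bidding 2 is strictly better here, so truthful bidding is not dominant.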